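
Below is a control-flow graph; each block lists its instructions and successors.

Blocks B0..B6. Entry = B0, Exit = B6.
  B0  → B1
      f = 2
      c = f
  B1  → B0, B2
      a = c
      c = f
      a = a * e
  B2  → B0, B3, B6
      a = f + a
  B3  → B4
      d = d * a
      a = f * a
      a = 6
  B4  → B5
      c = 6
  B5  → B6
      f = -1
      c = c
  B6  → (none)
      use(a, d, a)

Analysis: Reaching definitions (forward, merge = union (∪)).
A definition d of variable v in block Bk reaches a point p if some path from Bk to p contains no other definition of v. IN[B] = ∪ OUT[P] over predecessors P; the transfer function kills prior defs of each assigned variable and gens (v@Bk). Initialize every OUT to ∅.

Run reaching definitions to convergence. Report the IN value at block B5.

Answer: {a@B3, c@B4, d@B3, f@B0}

Derivation:
Per-block solution:
  B0:  IN={a@B1, a@B2, c@B1, f@B0}  OUT={a@B1, a@B2, c@B0, f@B0}
  B1:  IN={a@B1, a@B2, c@B0, f@B0}  OUT={a@B1, c@B1, f@B0}
  B2:  IN={a@B1, c@B1, f@B0}  OUT={a@B2, c@B1, f@B0}
  B3:  IN={a@B2, c@B1, f@B0}  OUT={a@B3, c@B1, d@B3, f@B0}
  B4:  IN={a@B3, c@B1, d@B3, f@B0}  OUT={a@B3, c@B4, d@B3, f@B0}
  B5:  IN={a@B3, c@B4, d@B3, f@B0}  OUT={a@B3, c@B5, d@B3, f@B5}
  B6:  IN={a@B2, a@B3, c@B1, c@B5, d@B3, f@B0, f@B5}  OUT={a@B2, a@B3, c@B1, c@B5, d@B3, f@B0, f@B5}

Merge at B5: IN[B5] = OUT[B4] = {a@B3, c@B4, d@B3, f@B0}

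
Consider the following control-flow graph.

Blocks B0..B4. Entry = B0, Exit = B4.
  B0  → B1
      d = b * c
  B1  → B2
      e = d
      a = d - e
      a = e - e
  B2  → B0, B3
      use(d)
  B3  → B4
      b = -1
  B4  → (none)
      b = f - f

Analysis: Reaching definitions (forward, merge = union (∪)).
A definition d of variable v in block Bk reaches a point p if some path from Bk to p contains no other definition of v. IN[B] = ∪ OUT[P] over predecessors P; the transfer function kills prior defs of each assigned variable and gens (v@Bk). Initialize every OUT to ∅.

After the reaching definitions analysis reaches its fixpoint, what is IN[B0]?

Per-block solution:
  B0: | IN={a@B1, d@B0, e@B1} | OUT={a@B1, d@B0, e@B1}
  B1: | IN={a@B1, d@B0, e@B1} | OUT={a@B1, d@B0, e@B1}
  B2: | IN={a@B1, d@B0, e@B1} | OUT={a@B1, d@B0, e@B1}
  B3: | IN={a@B1, d@B0, e@B1} | OUT={a@B1, b@B3, d@B0, e@B1}
  B4: | IN={a@B1, b@B3, d@B0, e@B1} | OUT={a@B1, b@B4, d@B0, e@B1}

Merge at B0 (entry node, so the boundary value {} is joined with the incoming edge(s)): IN[B0] = {} ⊔ OUT[B2] = {a@B1, d@B0, e@B1}

Answer: {a@B1, d@B0, e@B1}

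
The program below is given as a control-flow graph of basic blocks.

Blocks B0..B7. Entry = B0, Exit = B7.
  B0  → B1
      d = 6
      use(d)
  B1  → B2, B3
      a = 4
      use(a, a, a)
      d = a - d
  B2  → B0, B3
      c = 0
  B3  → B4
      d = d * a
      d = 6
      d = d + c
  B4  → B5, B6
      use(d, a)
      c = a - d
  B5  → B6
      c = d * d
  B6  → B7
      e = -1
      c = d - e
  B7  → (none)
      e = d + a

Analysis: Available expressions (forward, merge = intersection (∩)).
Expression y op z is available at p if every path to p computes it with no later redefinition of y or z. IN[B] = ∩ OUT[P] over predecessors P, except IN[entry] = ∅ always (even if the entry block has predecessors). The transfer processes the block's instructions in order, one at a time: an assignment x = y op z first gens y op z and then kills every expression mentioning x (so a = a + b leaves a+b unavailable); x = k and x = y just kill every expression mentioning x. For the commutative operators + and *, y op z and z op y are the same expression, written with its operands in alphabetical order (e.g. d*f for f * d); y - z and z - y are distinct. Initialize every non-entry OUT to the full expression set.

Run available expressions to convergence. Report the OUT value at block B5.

Answer: {a-d, d*d}

Trace:
Converged values:
  B0: | IN={} | OUT={}
  B1: | IN={} | OUT={}
  B2: | IN={} | OUT={}
  B3: | IN={} | OUT={}
  B4: | IN={} | OUT={a-d}
  B5: | IN={a-d} | OUT={a-d, d*d}
  B6: | IN={a-d} | OUT={a-d, d-e}
  B7: | IN={a-d, d-e} | OUT={a+d, a-d}

Merge at B5: IN[B5] = OUT[B4] = {a-d}
Applying B5's transfer function to that IN value gives OUT[B5] (row B5 above).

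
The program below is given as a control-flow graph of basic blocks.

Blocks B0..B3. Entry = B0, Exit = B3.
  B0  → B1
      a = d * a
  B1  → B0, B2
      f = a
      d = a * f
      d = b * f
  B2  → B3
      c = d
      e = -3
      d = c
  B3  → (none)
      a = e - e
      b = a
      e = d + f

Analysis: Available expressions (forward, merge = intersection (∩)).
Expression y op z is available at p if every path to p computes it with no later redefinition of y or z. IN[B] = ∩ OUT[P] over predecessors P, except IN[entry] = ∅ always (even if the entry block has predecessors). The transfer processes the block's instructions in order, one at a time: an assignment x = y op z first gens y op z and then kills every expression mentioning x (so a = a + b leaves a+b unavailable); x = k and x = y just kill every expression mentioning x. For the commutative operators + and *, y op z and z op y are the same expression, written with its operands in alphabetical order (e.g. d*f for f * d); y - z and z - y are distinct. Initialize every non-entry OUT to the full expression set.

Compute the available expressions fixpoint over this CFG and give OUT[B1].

Fixpoint table:
  B0: | IN={} | OUT={}
  B1: | IN={} | OUT={a*f, b*f}
  B2: | IN={a*f, b*f} | OUT={a*f, b*f}
  B3: | IN={a*f, b*f} | OUT={d+f}

Merge at B1: IN[B1] = OUT[B0] = {}
Applying B1's transfer function to that IN value gives OUT[B1] (row B1 above).

Answer: {a*f, b*f}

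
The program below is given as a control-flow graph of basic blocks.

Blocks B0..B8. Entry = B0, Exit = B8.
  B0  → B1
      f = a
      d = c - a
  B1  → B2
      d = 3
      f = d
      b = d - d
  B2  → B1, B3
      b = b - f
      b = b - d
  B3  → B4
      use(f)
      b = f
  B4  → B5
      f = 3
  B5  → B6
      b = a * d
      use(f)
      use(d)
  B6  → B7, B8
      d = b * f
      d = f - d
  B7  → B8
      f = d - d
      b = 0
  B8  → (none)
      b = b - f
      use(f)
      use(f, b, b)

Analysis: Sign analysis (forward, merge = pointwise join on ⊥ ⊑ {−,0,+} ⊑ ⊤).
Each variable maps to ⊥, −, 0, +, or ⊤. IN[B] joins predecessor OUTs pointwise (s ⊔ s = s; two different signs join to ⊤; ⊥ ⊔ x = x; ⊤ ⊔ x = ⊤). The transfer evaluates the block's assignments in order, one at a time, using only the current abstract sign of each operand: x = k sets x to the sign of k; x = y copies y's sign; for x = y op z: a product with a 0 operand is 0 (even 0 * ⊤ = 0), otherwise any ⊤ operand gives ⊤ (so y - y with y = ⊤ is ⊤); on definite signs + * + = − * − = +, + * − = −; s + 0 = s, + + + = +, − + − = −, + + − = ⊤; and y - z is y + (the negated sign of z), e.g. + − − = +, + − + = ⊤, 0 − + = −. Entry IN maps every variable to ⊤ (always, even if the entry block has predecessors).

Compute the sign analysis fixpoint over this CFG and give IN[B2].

Per-block solution:
  B0:  IN=(all ⊤)  OUT=(all ⊤)
  B1:  IN=(all ⊤)  OUT={d:+, f:+; rest ⊤}
  B2:  IN={d:+, f:+; rest ⊤}  OUT={d:+, f:+; rest ⊤}
  B3:  IN={d:+, f:+; rest ⊤}  OUT={b:+, d:+, f:+; rest ⊤}
  B4:  IN={b:+, d:+, f:+; rest ⊤}  OUT={b:+, d:+, f:+; rest ⊤}
  B5:  IN={b:+, d:+, f:+; rest ⊤}  OUT={d:+, f:+; rest ⊤}
  B6:  IN={d:+, f:+; rest ⊤}  OUT={f:+; rest ⊤}
  B7:  IN={f:+; rest ⊤}  OUT={b:0; rest ⊤}
  B8:  IN=(all ⊤)  OUT=(all ⊤)

Merge at B2: IN[B2] = OUT[B1] = {a: ⊤, b: ⊤, c: ⊤, d: +, e: ⊤, f: +}

Answer: {a: ⊤, b: ⊤, c: ⊤, d: +, e: ⊤, f: +}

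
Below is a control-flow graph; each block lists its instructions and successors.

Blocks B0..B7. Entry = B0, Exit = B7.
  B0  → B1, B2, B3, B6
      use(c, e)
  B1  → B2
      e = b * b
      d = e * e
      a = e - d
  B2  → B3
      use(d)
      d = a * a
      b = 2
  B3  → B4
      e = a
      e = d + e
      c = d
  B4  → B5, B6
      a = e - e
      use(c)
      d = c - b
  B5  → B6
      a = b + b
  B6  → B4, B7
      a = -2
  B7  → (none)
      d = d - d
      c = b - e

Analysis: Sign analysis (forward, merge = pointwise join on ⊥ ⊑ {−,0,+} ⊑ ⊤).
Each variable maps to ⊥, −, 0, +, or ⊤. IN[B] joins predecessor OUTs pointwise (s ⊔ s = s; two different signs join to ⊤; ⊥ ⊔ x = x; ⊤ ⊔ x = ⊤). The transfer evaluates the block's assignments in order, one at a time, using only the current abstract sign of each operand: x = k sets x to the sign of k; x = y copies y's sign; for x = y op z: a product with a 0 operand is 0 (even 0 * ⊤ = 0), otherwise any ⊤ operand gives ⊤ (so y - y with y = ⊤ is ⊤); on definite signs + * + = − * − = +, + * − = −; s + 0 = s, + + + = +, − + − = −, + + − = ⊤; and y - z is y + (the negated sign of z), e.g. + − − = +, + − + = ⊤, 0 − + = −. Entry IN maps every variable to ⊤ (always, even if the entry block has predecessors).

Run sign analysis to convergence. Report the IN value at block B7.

Answer: {a: -, b: ⊤, c: ⊤, d: ⊤, e: ⊤, f: ⊤}

Working:
Converged values:
  B0:   IN=(all ⊤)   OUT=(all ⊤)
  B1:   IN=(all ⊤)   OUT=(all ⊤)
  B2:   IN=(all ⊤)   OUT={b:+; rest ⊤}
  B3:   IN=(all ⊤)   OUT=(all ⊤)
  B4:   IN=(all ⊤)   OUT=(all ⊤)
  B5:   IN=(all ⊤)   OUT=(all ⊤)
  B6:   IN=(all ⊤)   OUT={a:-; rest ⊤}
  B7:   IN={a:-; rest ⊤}   OUT={a:-; rest ⊤}

Merge at B7: IN[B7] = OUT[B6] = {a: -, b: ⊤, c: ⊤, d: ⊤, e: ⊤, f: ⊤}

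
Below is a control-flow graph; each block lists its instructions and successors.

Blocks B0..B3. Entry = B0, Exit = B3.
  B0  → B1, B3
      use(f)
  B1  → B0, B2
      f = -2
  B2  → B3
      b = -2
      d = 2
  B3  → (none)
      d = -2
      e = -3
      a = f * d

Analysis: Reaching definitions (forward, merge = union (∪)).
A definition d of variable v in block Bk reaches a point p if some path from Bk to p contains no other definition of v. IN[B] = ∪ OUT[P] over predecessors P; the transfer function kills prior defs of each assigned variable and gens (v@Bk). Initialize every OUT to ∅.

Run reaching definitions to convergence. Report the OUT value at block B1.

Answer: {f@B1}

Trace:
Converged values:
  B0: | IN={f@B1} | OUT={f@B1}
  B1: | IN={f@B1} | OUT={f@B1}
  B2: | IN={f@B1} | OUT={b@B2, d@B2, f@B1}
  B3: | IN={b@B2, d@B2, f@B1} | OUT={a@B3, b@B2, d@B3, e@B3, f@B1}

Merge at B1: IN[B1] = OUT[B0] = {f@B1}
Applying B1's transfer function to that IN value gives OUT[B1] (row B1 above).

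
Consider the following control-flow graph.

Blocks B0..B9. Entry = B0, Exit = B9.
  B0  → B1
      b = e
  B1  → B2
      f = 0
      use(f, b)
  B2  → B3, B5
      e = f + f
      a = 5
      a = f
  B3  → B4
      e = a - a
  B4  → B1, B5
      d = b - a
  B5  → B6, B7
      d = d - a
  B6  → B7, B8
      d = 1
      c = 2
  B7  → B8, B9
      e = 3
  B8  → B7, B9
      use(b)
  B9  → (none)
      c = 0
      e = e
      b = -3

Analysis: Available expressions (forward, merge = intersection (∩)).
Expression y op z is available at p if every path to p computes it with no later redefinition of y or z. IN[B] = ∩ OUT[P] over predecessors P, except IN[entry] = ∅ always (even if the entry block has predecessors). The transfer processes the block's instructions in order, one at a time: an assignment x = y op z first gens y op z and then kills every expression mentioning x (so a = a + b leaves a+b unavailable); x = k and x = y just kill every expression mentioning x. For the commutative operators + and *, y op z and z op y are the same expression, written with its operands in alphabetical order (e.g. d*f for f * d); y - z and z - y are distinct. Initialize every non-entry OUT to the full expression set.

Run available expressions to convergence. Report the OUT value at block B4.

Fixpoint table:
  B0: | IN={} | OUT={}
  B1: | IN={} | OUT={}
  B2: | IN={} | OUT={f+f}
  B3: | IN={f+f} | OUT={a-a, f+f}
  B4: | IN={a-a, f+f} | OUT={a-a, b-a, f+f}
  B5: | IN={f+f} | OUT={f+f}
  B6: | IN={f+f} | OUT={f+f}
  B7: | IN={f+f} | OUT={f+f}
  B8: | IN={f+f} | OUT={f+f}
  B9: | IN={f+f} | OUT={f+f}

Merge at B4: IN[B4] = OUT[B3] = {a-a, f+f}
Applying B4's transfer function to that IN value gives OUT[B4] (row B4 above).

Answer: {a-a, b-a, f+f}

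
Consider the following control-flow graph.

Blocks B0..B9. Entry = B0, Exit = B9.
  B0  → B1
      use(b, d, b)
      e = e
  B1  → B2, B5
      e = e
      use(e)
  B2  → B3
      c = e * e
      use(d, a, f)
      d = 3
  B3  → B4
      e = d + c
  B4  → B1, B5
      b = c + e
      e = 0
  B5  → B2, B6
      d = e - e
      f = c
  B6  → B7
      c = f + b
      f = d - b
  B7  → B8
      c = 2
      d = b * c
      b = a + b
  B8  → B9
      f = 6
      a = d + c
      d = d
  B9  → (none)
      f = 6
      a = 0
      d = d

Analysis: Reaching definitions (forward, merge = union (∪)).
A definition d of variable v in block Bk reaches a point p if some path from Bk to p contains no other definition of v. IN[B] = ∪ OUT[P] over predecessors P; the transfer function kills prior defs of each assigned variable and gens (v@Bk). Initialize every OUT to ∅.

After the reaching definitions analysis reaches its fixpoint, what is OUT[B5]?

Answer: {b@B4, c@B2, d@B5, e@B1, e@B4, f@B5}

Working:
Converged values:
  B0:  IN={}  OUT={e@B0}
  B1:  IN={b@B4, c@B2, d@B2, e@B0, e@B4, f@B5}  OUT={b@B4, c@B2, d@B2, e@B1, f@B5}
  B2:  IN={b@B4, c@B2, d@B2, d@B5, e@B1, e@B4, f@B5}  OUT={b@B4, c@B2, d@B2, e@B1, e@B4, f@B5}
  B3:  IN={b@B4, c@B2, d@B2, e@B1, e@B4, f@B5}  OUT={b@B4, c@B2, d@B2, e@B3, f@B5}
  B4:  IN={b@B4, c@B2, d@B2, e@B3, f@B5}  OUT={b@B4, c@B2, d@B2, e@B4, f@B5}
  B5:  IN={b@B4, c@B2, d@B2, e@B1, e@B4, f@B5}  OUT={b@B4, c@B2, d@B5, e@B1, e@B4, f@B5}
  B6:  IN={b@B4, c@B2, d@B5, e@B1, e@B4, f@B5}  OUT={b@B4, c@B6, d@B5, e@B1, e@B4, f@B6}
  B7:  IN={b@B4, c@B6, d@B5, e@B1, e@B4, f@B6}  OUT={b@B7, c@B7, d@B7, e@B1, e@B4, f@B6}
  B8:  IN={b@B7, c@B7, d@B7, e@B1, e@B4, f@B6}  OUT={a@B8, b@B7, c@B7, d@B8, e@B1, e@B4, f@B8}
  B9:  IN={a@B8, b@B7, c@B7, d@B8, e@B1, e@B4, f@B8}  OUT={a@B9, b@B7, c@B7, d@B9, e@B1, e@B4, f@B9}

Merge at B5: IN[B5] = OUT[B1] ⊔ OUT[B4] = {b@B4, c@B2, d@B2, e@B1, e@B4, f@B5}
Applying B5's transfer function to that IN value gives OUT[B5] (row B5 above).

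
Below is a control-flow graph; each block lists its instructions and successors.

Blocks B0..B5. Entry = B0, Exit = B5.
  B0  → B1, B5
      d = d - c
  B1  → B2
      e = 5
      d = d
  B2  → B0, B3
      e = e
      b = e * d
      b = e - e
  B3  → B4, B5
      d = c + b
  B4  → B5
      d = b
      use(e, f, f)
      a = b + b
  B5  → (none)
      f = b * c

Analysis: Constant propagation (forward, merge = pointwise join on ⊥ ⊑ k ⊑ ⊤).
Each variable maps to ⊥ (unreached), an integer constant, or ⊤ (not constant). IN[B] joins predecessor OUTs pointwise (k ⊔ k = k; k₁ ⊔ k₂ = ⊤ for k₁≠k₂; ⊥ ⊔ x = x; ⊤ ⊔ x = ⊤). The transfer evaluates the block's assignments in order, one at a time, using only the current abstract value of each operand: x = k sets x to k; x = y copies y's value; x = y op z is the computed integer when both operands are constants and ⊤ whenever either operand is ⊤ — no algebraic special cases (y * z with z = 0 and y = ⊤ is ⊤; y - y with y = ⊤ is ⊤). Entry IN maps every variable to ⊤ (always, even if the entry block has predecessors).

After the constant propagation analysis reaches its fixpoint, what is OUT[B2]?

Converged values:
  B0:  IN=(all ⊤)  OUT=(all ⊤)
  B1:  IN=(all ⊤)  OUT={e:5; rest ⊤}
  B2:  IN={e:5; rest ⊤}  OUT={b:0, e:5; rest ⊤}
  B3:  IN={b:0, e:5; rest ⊤}  OUT={b:0, e:5; rest ⊤}
  B4:  IN={b:0, e:5; rest ⊤}  OUT={a:0, b:0, d:0, e:5; rest ⊤}
  B5:  IN=(all ⊤)  OUT=(all ⊤)

Merge at B2: IN[B2] = OUT[B1] = {a: ⊤, b: ⊤, c: ⊤, d: ⊤, e: 5, f: ⊤}
Applying B2's transfer function to that IN value gives OUT[B2] (row B2 above).

Answer: {a: ⊤, b: 0, c: ⊤, d: ⊤, e: 5, f: ⊤}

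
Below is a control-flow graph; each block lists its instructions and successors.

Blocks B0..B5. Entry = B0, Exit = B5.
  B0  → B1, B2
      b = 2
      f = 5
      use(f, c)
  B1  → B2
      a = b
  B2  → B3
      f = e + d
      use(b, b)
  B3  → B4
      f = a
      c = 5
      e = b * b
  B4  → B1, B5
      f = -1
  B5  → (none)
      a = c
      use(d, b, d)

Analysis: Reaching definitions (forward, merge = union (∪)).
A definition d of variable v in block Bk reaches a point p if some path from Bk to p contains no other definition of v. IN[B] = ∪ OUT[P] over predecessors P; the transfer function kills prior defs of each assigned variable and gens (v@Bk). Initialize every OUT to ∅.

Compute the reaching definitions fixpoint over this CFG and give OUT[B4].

Fixpoint table:
  B0:  IN={}  OUT={b@B0, f@B0}
  B1:  IN={a@B1, b@B0, c@B3, e@B3, f@B0, f@B4}  OUT={a@B1, b@B0, c@B3, e@B3, f@B0, f@B4}
  B2:  IN={a@B1, b@B0, c@B3, e@B3, f@B0, f@B4}  OUT={a@B1, b@B0, c@B3, e@B3, f@B2}
  B3:  IN={a@B1, b@B0, c@B3, e@B3, f@B2}  OUT={a@B1, b@B0, c@B3, e@B3, f@B3}
  B4:  IN={a@B1, b@B0, c@B3, e@B3, f@B3}  OUT={a@B1, b@B0, c@B3, e@B3, f@B4}
  B5:  IN={a@B1, b@B0, c@B3, e@B3, f@B4}  OUT={a@B5, b@B0, c@B3, e@B3, f@B4}

Merge at B4: IN[B4] = OUT[B3] = {a@B1, b@B0, c@B3, e@B3, f@B3}
Applying B4's transfer function to that IN value gives OUT[B4] (row B4 above).

Answer: {a@B1, b@B0, c@B3, e@B3, f@B4}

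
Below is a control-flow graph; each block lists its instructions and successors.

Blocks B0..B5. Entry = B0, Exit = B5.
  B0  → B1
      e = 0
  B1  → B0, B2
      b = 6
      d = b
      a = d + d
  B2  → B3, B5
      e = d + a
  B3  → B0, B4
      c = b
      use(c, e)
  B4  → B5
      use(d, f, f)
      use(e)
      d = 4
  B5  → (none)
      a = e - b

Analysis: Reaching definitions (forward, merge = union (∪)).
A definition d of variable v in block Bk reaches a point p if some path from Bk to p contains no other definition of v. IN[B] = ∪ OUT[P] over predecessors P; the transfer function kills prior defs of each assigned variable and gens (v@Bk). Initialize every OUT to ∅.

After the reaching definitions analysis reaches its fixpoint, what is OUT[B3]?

Per-block solution:
  B0: | IN={a@B1, b@B1, c@B3, d@B1, e@B0, e@B2} | OUT={a@B1, b@B1, c@B3, d@B1, e@B0}
  B1: | IN={a@B1, b@B1, c@B3, d@B1, e@B0} | OUT={a@B1, b@B1, c@B3, d@B1, e@B0}
  B2: | IN={a@B1, b@B1, c@B3, d@B1, e@B0} | OUT={a@B1, b@B1, c@B3, d@B1, e@B2}
  B3: | IN={a@B1, b@B1, c@B3, d@B1, e@B2} | OUT={a@B1, b@B1, c@B3, d@B1, e@B2}
  B4: | IN={a@B1, b@B1, c@B3, d@B1, e@B2} | OUT={a@B1, b@B1, c@B3, d@B4, e@B2}
  B5: | IN={a@B1, b@B1, c@B3, d@B1, d@B4, e@B2} | OUT={a@B5, b@B1, c@B3, d@B1, d@B4, e@B2}

Merge at B3: IN[B3] = OUT[B2] = {a@B1, b@B1, c@B3, d@B1, e@B2}
Applying B3's transfer function to that IN value gives OUT[B3] (row B3 above).

Answer: {a@B1, b@B1, c@B3, d@B1, e@B2}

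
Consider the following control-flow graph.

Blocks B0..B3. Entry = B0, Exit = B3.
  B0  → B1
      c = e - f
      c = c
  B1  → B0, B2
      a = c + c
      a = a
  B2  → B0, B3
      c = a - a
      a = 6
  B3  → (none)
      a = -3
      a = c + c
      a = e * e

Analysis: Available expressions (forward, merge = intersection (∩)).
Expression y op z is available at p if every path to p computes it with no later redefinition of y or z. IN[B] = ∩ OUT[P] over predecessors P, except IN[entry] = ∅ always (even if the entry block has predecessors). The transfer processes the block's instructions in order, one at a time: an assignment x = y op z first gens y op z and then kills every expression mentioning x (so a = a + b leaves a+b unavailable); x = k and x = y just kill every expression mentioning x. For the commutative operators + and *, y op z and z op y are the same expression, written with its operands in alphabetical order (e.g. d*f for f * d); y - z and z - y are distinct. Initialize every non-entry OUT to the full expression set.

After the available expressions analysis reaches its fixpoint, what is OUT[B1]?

Fixpoint table:
  B0:   IN={}   OUT={e-f}
  B1:   IN={e-f}   OUT={c+c, e-f}
  B2:   IN={c+c, e-f}   OUT={e-f}
  B3:   IN={e-f}   OUT={c+c, e*e, e-f}

Merge at B1: IN[B1] = OUT[B0] = {e-f}
Applying B1's transfer function to that IN value gives OUT[B1] (row B1 above).

Answer: {c+c, e-f}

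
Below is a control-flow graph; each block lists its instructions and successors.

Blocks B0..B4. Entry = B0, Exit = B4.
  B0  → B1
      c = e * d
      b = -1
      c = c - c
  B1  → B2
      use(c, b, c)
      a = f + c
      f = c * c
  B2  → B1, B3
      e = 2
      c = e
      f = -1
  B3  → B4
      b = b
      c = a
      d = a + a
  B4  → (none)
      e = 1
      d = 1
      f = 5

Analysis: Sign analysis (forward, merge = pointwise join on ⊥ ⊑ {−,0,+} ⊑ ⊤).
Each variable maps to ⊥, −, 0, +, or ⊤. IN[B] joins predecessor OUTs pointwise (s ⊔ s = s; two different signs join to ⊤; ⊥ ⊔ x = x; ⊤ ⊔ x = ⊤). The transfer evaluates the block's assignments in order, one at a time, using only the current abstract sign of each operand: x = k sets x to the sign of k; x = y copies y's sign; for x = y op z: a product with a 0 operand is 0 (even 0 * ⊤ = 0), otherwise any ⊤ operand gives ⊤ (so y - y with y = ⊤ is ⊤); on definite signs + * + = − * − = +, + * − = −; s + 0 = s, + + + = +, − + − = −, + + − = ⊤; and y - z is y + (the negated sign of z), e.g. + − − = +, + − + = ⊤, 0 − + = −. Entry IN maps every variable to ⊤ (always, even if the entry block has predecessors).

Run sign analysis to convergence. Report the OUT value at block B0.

Answer: {a: ⊤, b: -, c: ⊤, d: ⊤, e: ⊤, f: ⊤}

Trace:
Per-block solution:
  B0:  IN=(all ⊤)  OUT={b:-; rest ⊤}
  B1:  IN={b:-; rest ⊤}  OUT={b:-; rest ⊤}
  B2:  IN={b:-; rest ⊤}  OUT={b:-, c:+, e:+, f:-; rest ⊤}
  B3:  IN={b:-, c:+, e:+, f:-; rest ⊤}  OUT={b:-, e:+, f:-; rest ⊤}
  B4:  IN={b:-, e:+, f:-; rest ⊤}  OUT={b:-, d:+, e:+, f:+; rest ⊤}

B0 is the boundary node: IN[B0] = {a: ⊤, b: ⊤, c: ⊤, d: ⊤, e: ⊤, f: ⊤}
Applying B0's transfer function to that IN value gives OUT[B0] (row B0 above).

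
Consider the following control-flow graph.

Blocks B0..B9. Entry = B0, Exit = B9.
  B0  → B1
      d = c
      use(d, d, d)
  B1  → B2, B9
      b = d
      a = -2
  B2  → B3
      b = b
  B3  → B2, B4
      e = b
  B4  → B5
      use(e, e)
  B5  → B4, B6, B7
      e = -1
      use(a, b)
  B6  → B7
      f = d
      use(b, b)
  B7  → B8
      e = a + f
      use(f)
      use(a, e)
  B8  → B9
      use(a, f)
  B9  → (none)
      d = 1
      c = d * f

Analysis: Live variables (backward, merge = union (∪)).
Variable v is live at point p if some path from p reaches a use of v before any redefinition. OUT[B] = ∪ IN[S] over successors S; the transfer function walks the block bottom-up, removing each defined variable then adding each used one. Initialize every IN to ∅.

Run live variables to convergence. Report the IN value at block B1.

Answer: {d, f}

Working:
Per-block solution:
  B0:  IN={c, f}  OUT={d, f}
  B1:  IN={d, f}  OUT={a, b, d, f}
  B2:  IN={a, b, d, f}  OUT={a, b, d, f}
  B3:  IN={a, b, d, f}  OUT={a, b, d, e, f}
  B4:  IN={a, b, d, e, f}  OUT={a, b, d, f}
  B5:  IN={a, b, d, f}  OUT={a, b, d, e, f}
  B6:  IN={a, b, d}  OUT={a, f}
  B7:  IN={a, f}  OUT={a, f}
  B8:  IN={a, f}  OUT={f}
  B9:  IN={f}  OUT={}

Merge at B1: OUT[B1] = IN[B2] ⊔ IN[B9] = {a, b, d, f}
Applying B1's transfer function to that OUT value gives IN[B1] (row B1 above).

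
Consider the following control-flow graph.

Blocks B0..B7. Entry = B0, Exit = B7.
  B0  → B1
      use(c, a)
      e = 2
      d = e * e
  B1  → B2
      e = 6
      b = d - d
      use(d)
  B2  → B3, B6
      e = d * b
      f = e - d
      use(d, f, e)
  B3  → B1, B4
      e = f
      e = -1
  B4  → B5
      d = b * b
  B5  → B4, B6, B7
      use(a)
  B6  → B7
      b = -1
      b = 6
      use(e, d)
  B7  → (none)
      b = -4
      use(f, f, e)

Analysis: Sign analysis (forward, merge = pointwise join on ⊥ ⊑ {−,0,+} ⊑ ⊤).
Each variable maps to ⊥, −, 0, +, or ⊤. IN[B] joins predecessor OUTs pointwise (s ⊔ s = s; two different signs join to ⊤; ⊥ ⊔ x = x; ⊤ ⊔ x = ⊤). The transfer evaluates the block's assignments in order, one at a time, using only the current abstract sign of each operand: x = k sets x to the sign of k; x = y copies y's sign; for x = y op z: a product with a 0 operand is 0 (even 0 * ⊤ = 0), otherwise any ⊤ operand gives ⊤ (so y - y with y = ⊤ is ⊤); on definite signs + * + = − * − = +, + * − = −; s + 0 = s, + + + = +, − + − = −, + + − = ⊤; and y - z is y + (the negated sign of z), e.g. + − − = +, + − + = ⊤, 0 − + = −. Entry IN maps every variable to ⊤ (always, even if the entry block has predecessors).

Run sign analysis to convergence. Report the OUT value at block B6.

Fixpoint table:
  B0: | IN=(all ⊤) | OUT={d:+, e:+; rest ⊤}
  B1: | IN={d:+; rest ⊤} | OUT={d:+, e:+; rest ⊤}
  B2: | IN={d:+, e:+; rest ⊤} | OUT={d:+; rest ⊤}
  B3: | IN={d:+; rest ⊤} | OUT={d:+, e:-; rest ⊤}
  B4: | IN={e:-; rest ⊤} | OUT={e:-; rest ⊤}
  B5: | IN={e:-; rest ⊤} | OUT={e:-; rest ⊤}
  B6: | IN=(all ⊤) | OUT={b:+; rest ⊤}
  B7: | IN=(all ⊤) | OUT={b:-; rest ⊤}

Merge at B6: IN[B6] = OUT[B2] ⊔ OUT[B5] = {a: ⊤, b: ⊤, c: ⊤, d: ⊤, e: ⊤, f: ⊤}
Applying B6's transfer function to that IN value gives OUT[B6] (row B6 above).

Answer: {a: ⊤, b: +, c: ⊤, d: ⊤, e: ⊤, f: ⊤}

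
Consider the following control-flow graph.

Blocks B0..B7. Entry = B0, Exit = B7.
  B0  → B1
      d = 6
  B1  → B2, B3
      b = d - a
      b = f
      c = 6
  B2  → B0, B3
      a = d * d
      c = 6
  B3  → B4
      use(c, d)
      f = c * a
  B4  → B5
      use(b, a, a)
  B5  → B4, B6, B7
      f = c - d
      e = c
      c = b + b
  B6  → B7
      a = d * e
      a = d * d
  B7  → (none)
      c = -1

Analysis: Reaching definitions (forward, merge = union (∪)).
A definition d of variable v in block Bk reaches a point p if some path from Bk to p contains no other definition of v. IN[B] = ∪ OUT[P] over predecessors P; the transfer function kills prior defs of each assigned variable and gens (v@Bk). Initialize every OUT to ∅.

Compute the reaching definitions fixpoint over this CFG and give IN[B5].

Fixpoint table:
  B0:  IN={a@B2, b@B1, c@B2, d@B0}  OUT={a@B2, b@B1, c@B2, d@B0}
  B1:  IN={a@B2, b@B1, c@B2, d@B0}  OUT={a@B2, b@B1, c@B1, d@B0}
  B2:  IN={a@B2, b@B1, c@B1, d@B0}  OUT={a@B2, b@B1, c@B2, d@B0}
  B3:  IN={a@B2, b@B1, c@B1, c@B2, d@B0}  OUT={a@B2, b@B1, c@B1, c@B2, d@B0, f@B3}
  B4:  IN={a@B2, b@B1, c@B1, c@B2, c@B5, d@B0, e@B5, f@B3, f@B5}  OUT={a@B2, b@B1, c@B1, c@B2, c@B5, d@B0, e@B5, f@B3, f@B5}
  B5:  IN={a@B2, b@B1, c@B1, c@B2, c@B5, d@B0, e@B5, f@B3, f@B5}  OUT={a@B2, b@B1, c@B5, d@B0, e@B5, f@B5}
  B6:  IN={a@B2, b@B1, c@B5, d@B0, e@B5, f@B5}  OUT={a@B6, b@B1, c@B5, d@B0, e@B5, f@B5}
  B7:  IN={a@B2, a@B6, b@B1, c@B5, d@B0, e@B5, f@B5}  OUT={a@B2, a@B6, b@B1, c@B7, d@B0, e@B5, f@B5}

Merge at B5: IN[B5] = OUT[B4] = {a@B2, b@B1, c@B1, c@B2, c@B5, d@B0, e@B5, f@B3, f@B5}

Answer: {a@B2, b@B1, c@B1, c@B2, c@B5, d@B0, e@B5, f@B3, f@B5}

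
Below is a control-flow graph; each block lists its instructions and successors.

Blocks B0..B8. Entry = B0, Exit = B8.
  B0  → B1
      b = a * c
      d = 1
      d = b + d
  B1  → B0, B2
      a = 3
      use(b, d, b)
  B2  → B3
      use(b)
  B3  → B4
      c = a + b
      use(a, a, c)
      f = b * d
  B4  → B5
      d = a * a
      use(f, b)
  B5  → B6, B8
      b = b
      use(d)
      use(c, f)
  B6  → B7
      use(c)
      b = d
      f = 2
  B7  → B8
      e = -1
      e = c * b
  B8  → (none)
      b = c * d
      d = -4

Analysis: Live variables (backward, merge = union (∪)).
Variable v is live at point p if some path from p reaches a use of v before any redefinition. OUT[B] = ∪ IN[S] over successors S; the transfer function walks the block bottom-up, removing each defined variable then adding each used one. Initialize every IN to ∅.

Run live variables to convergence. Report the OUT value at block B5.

Converged values:
  B0: | IN={a, c} | OUT={b, c, d}
  B1: | IN={b, c, d} | OUT={a, b, c, d}
  B2: | IN={a, b, d} | OUT={a, b, d}
  B3: | IN={a, b, d} | OUT={a, b, c, f}
  B4: | IN={a, b, c, f} | OUT={b, c, d, f}
  B5: | IN={b, c, d, f} | OUT={c, d}
  B6: | IN={c, d} | OUT={b, c, d}
  B7: | IN={b, c, d} | OUT={c, d}
  B8: | IN={c, d} | OUT={}

Merge at B5: OUT[B5] = IN[B6] ⊔ IN[B8] = {c, d}

Answer: {c, d}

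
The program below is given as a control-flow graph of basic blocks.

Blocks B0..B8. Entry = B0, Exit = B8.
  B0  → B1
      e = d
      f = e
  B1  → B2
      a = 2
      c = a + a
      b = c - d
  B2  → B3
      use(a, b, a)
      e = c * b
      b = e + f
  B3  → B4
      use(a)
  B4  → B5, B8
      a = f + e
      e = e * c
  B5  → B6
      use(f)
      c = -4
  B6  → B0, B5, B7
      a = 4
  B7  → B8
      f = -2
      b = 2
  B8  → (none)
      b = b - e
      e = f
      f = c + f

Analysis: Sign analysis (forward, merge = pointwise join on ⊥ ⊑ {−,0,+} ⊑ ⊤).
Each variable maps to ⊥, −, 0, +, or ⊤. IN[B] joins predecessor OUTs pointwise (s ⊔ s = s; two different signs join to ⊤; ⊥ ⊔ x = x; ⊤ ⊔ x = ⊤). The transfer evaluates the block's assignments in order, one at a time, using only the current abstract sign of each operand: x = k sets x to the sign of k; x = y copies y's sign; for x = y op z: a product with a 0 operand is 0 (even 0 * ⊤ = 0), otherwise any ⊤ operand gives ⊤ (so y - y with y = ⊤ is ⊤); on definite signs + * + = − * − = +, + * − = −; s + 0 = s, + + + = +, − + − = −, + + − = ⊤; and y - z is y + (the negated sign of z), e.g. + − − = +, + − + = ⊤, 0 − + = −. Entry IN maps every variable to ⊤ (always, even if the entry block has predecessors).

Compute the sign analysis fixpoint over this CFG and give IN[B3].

Answer: {a: +, b: ⊤, c: +, d: ⊤, e: ⊤, f: ⊤}

Derivation:
Converged values:
  B0:  IN=(all ⊤)  OUT=(all ⊤)
  B1:  IN=(all ⊤)  OUT={a:+, c:+; rest ⊤}
  B2:  IN={a:+, c:+; rest ⊤}  OUT={a:+, c:+; rest ⊤}
  B3:  IN={a:+, c:+; rest ⊤}  OUT={a:+, c:+; rest ⊤}
  B4:  IN={a:+, c:+; rest ⊤}  OUT={c:+; rest ⊤}
  B5:  IN=(all ⊤)  OUT={c:-; rest ⊤}
  B6:  IN={c:-; rest ⊤}  OUT={a:+, c:-; rest ⊤}
  B7:  IN={a:+, c:-; rest ⊤}  OUT={a:+, b:+, c:-, f:-; rest ⊤}
  B8:  IN=(all ⊤)  OUT=(all ⊤)

Merge at B3: IN[B3] = OUT[B2] = {a: +, b: ⊤, c: +, d: ⊤, e: ⊤, f: ⊤}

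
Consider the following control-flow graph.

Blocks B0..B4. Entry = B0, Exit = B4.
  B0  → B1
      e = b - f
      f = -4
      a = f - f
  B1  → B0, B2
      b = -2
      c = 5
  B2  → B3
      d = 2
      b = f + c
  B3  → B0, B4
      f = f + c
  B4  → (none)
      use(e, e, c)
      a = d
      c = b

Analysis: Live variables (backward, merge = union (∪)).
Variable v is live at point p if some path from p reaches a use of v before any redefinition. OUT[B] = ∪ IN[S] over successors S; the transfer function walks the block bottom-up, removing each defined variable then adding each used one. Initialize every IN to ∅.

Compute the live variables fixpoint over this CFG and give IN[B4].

Answer: {b, c, d, e}

Derivation:
Fixpoint table:
  B0: | IN={b, f} | OUT={e, f}
  B1: | IN={e, f} | OUT={b, c, e, f}
  B2: | IN={c, e, f} | OUT={b, c, d, e, f}
  B3: | IN={b, c, d, e, f} | OUT={b, c, d, e, f}
  B4: | IN={b, c, d, e} | OUT={}

B4 is the boundary node: OUT[B4] = {}
Applying B4's transfer function to that OUT value gives IN[B4] (row B4 above).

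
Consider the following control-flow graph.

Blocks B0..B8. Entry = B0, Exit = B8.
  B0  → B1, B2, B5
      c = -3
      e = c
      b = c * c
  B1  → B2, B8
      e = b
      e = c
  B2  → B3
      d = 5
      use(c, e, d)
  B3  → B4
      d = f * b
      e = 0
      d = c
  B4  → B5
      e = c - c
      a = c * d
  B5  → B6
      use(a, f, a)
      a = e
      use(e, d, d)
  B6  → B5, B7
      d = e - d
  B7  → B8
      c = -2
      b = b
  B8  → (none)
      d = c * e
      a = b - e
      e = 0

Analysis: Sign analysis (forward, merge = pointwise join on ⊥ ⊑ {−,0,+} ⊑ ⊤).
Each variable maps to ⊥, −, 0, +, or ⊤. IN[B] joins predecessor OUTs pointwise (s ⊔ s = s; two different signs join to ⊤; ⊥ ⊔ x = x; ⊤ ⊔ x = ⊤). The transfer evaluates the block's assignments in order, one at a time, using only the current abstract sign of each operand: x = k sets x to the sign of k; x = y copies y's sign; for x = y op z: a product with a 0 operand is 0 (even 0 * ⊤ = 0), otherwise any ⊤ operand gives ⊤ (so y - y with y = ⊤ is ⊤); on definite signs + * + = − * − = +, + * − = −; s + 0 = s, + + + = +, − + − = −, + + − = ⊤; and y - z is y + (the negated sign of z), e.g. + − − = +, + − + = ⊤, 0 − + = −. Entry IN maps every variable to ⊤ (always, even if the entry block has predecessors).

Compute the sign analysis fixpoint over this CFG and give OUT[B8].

Converged values:
  B0:   IN=(all ⊤)   OUT={b:+, c:-, e:-; rest ⊤}
  B1:   IN={b:+, c:-, e:-; rest ⊤}   OUT={b:+, c:-, e:-; rest ⊤}
  B2:   IN={b:+, c:-, e:-; rest ⊤}   OUT={b:+, c:-, d:+, e:-; rest ⊤}
  B3:   IN={b:+, c:-, d:+, e:-; rest ⊤}   OUT={b:+, c:-, d:-, e:0; rest ⊤}
  B4:   IN={b:+, c:-, d:-, e:0; rest ⊤}   OUT={a:+, b:+, c:-, d:-; rest ⊤}
  B5:   IN={b:+, c:-; rest ⊤}   OUT={b:+, c:-; rest ⊤}
  B6:   IN={b:+, c:-; rest ⊤}   OUT={b:+, c:-; rest ⊤}
  B7:   IN={b:+, c:-; rest ⊤}   OUT={b:+, c:-; rest ⊤}
  B8:   IN={b:+, c:-; rest ⊤}   OUT={b:+, c:-, e:0; rest ⊤}

Merge at B8: IN[B8] = OUT[B1] ⊔ OUT[B7] = {a: ⊤, b: +, c: -, d: ⊤, e: ⊤, f: ⊤}
Applying B8's transfer function to that IN value gives OUT[B8] (row B8 above).

Answer: {a: ⊤, b: +, c: -, d: ⊤, e: 0, f: ⊤}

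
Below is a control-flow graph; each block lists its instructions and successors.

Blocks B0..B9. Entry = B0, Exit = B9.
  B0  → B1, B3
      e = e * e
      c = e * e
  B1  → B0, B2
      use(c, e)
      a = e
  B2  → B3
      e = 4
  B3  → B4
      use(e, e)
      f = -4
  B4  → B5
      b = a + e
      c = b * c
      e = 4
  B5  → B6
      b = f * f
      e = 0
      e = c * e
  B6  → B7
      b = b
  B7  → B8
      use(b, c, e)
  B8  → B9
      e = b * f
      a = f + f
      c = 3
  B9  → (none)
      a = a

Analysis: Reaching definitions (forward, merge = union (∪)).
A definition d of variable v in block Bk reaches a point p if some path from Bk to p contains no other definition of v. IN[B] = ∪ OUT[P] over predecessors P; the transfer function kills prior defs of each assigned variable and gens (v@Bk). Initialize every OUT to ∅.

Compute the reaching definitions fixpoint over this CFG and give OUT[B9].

Per-block solution:
  B0:  IN={a@B1, c@B0, e@B0}  OUT={a@B1, c@B0, e@B0}
  B1:  IN={a@B1, c@B0, e@B0}  OUT={a@B1, c@B0, e@B0}
  B2:  IN={a@B1, c@B0, e@B0}  OUT={a@B1, c@B0, e@B2}
  B3:  IN={a@B1, c@B0, e@B0, e@B2}  OUT={a@B1, c@B0, e@B0, e@B2, f@B3}
  B4:  IN={a@B1, c@B0, e@B0, e@B2, f@B3}  OUT={a@B1, b@B4, c@B4, e@B4, f@B3}
  B5:  IN={a@B1, b@B4, c@B4, e@B4, f@B3}  OUT={a@B1, b@B5, c@B4, e@B5, f@B3}
  B6:  IN={a@B1, b@B5, c@B4, e@B5, f@B3}  OUT={a@B1, b@B6, c@B4, e@B5, f@B3}
  B7:  IN={a@B1, b@B6, c@B4, e@B5, f@B3}  OUT={a@B1, b@B6, c@B4, e@B5, f@B3}
  B8:  IN={a@B1, b@B6, c@B4, e@B5, f@B3}  OUT={a@B8, b@B6, c@B8, e@B8, f@B3}
  B9:  IN={a@B8, b@B6, c@B8, e@B8, f@B3}  OUT={a@B9, b@B6, c@B8, e@B8, f@B3}

Merge at B9: IN[B9] = OUT[B8] = {a@B8, b@B6, c@B8, e@B8, f@B3}
Applying B9's transfer function to that IN value gives OUT[B9] (row B9 above).

Answer: {a@B9, b@B6, c@B8, e@B8, f@B3}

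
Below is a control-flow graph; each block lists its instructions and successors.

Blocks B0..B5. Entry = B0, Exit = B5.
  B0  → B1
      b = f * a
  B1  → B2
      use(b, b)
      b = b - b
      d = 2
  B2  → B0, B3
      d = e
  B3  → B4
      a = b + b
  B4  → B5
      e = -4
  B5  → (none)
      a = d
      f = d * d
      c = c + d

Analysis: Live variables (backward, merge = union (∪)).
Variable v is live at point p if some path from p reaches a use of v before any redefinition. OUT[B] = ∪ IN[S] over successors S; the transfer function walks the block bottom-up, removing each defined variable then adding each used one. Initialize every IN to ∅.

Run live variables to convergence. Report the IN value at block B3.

Answer: {b, c, d}

Working:
Converged values:
  B0: | IN={a, c, e, f} | OUT={a, b, c, e, f}
  B1: | IN={a, b, c, e, f} | OUT={a, b, c, e, f}
  B2: | IN={a, b, c, e, f} | OUT={a, b, c, d, e, f}
  B3: | IN={b, c, d} | OUT={c, d}
  B4: | IN={c, d} | OUT={c, d}
  B5: | IN={c, d} | OUT={}

Merge at B3: OUT[B3] = IN[B4] = {c, d}
Applying B3's transfer function to that OUT value gives IN[B3] (row B3 above).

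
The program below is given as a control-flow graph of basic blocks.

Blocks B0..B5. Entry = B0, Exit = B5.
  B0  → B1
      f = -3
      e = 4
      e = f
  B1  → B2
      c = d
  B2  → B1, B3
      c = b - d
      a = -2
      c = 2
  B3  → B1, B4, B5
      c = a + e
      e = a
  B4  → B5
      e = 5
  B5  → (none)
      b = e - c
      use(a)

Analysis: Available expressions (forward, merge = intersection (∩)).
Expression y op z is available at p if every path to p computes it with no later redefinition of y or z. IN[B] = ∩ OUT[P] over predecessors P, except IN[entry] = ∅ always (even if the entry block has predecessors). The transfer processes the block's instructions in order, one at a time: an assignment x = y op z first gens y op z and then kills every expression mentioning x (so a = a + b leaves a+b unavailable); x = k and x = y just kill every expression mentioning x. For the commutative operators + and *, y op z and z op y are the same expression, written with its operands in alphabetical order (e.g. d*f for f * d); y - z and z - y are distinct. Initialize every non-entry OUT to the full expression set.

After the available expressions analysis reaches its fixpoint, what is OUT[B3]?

Converged values:
  B0:   IN={}   OUT={}
  B1:   IN={}   OUT={}
  B2:   IN={}   OUT={b-d}
  B3:   IN={b-d}   OUT={b-d}
  B4:   IN={b-d}   OUT={b-d}
  B5:   IN={b-d}   OUT={e-c}

Merge at B3: IN[B3] = OUT[B2] = {b-d}
Applying B3's transfer function to that IN value gives OUT[B3] (row B3 above).

Answer: {b-d}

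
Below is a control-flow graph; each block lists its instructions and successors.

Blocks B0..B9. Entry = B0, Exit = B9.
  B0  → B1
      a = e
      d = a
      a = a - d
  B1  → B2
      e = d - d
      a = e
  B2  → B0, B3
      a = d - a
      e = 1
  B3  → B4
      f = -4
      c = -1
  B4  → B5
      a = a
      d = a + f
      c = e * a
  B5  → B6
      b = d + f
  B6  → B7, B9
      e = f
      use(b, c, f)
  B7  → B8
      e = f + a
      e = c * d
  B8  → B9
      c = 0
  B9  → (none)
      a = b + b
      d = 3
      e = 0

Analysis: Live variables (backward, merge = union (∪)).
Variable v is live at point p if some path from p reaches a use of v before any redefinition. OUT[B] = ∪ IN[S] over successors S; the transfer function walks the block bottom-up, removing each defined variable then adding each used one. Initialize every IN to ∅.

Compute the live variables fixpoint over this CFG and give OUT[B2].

Answer: {a, e}

Working:
Per-block solution:
  B0: | IN={e} | OUT={d}
  B1: | IN={d} | OUT={a, d}
  B2: | IN={a, d} | OUT={a, e}
  B3: | IN={a, e} | OUT={a, e, f}
  B4: | IN={a, e, f} | OUT={a, c, d, f}
  B5: | IN={a, c, d, f} | OUT={a, b, c, d, f}
  B6: | IN={a, b, c, d, f} | OUT={a, b, c, d, f}
  B7: | IN={a, b, c, d, f} | OUT={b}
  B8: | IN={b} | OUT={b}
  B9: | IN={b} | OUT={}

Merge at B2: OUT[B2] = IN[B0] ⊔ IN[B3] = {a, e}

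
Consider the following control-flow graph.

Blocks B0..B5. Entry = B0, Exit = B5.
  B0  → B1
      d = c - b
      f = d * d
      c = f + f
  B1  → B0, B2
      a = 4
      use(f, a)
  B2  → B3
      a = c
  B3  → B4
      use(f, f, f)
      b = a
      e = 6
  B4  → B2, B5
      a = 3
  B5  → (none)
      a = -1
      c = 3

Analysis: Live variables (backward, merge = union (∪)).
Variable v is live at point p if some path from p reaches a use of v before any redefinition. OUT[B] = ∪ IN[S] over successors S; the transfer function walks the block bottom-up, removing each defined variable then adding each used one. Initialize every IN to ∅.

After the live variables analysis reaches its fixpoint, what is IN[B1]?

Answer: {b, c, f}

Working:
Per-block solution:
  B0:   IN={b, c}   OUT={b, c, f}
  B1:   IN={b, c, f}   OUT={b, c, f}
  B2:   IN={c, f}   OUT={a, c, f}
  B3:   IN={a, c, f}   OUT={c, f}
  B4:   IN={c, f}   OUT={c, f}
  B5:   IN={}   OUT={}

Merge at B1: OUT[B1] = IN[B0] ⊔ IN[B2] = {b, c, f}
Applying B1's transfer function to that OUT value gives IN[B1] (row B1 above).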